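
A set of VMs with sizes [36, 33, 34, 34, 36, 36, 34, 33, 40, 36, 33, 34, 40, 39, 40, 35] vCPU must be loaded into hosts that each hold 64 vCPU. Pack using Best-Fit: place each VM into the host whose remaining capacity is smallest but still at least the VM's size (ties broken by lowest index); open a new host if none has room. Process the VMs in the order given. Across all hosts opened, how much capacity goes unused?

host 1: place 36 vCPU, 28 vCPU left
host 2: place 33 vCPU, 31 vCPU left
host 3: place 34 vCPU, 30 vCPU left
host 4: place 34 vCPU, 30 vCPU left
host 5: place 36 vCPU, 28 vCPU left
host 6: place 36 vCPU, 28 vCPU left
host 7: place 34 vCPU, 30 vCPU left
host 8: place 33 vCPU, 31 vCPU left
host 9: place 40 vCPU, 24 vCPU left
host 10: place 36 vCPU, 28 vCPU left
host 11: place 33 vCPU, 31 vCPU left
host 12: place 34 vCPU, 30 vCPU left
host 13: place 40 vCPU, 24 vCPU left
host 14: place 39 vCPU, 25 vCPU left
host 15: place 40 vCPU, 24 vCPU left
host 16: place 35 vCPU, 29 vCPU left
16 hosts × 64 vCPU = 1024 vCPU; used 573 vCPU; unused 451 vCPU.

451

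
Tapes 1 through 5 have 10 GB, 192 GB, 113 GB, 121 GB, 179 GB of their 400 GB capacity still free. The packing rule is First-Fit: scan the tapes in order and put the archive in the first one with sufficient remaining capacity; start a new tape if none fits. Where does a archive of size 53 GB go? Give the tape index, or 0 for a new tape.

Tapes with room: tape 2 (192 GB), tape 3 (113 GB), tape 4 (121 GB), tape 5 (179 GB).
The first with room is tape 2.

2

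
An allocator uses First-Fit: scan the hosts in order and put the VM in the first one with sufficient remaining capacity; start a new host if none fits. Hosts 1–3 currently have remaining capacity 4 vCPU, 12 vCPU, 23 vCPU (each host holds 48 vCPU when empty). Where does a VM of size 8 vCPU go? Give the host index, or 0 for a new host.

2

Hosts with room: host 2 (12 vCPU), host 3 (23 vCPU).
The first with room is host 2.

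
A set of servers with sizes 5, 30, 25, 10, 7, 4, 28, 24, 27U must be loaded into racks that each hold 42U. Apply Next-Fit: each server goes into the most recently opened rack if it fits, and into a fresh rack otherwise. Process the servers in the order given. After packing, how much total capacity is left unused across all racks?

50

5U → rack 1 (remaining 37U)
30U → rack 1 (remaining 7U)
25U → rack 2 (remaining 17U)
10U → rack 2 (remaining 7U)
7U → rack 2 (remaining 0U)
4U → rack 3 (remaining 38U)
28U → rack 3 (remaining 10U)
24U → rack 4 (remaining 18U)
27U → rack 5 (remaining 15U)
5 racks × 42U = 210U; used 160U; unused 50U.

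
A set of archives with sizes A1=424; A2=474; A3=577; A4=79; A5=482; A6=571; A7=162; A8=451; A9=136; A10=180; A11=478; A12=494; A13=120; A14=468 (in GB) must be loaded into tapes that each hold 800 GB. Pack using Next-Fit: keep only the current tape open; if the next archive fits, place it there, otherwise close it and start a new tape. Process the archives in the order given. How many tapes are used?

9 tapes

A1 (424 GB) → tape 1 (remaining 376 GB)
A2 (474 GB) → tape 2 (remaining 326 GB)
A3 (577 GB) → tape 3 (remaining 223 GB)
A4 (79 GB) → tape 3 (remaining 144 GB)
A5 (482 GB) → tape 4 (remaining 318 GB)
A6 (571 GB) → tape 5 (remaining 229 GB)
A7 (162 GB) → tape 5 (remaining 67 GB)
A8 (451 GB) → tape 6 (remaining 349 GB)
A9 (136 GB) → tape 6 (remaining 213 GB)
A10 (180 GB) → tape 6 (remaining 33 GB)
A11 (478 GB) → tape 7 (remaining 322 GB)
A12 (494 GB) → tape 8 (remaining 306 GB)
A13 (120 GB) → tape 8 (remaining 186 GB)
A14 (468 GB) → tape 9 (remaining 332 GB)
Final tapes: [424] [474] [577,79] [482] [571,162] [451,136,180] [478] [494,120] [468].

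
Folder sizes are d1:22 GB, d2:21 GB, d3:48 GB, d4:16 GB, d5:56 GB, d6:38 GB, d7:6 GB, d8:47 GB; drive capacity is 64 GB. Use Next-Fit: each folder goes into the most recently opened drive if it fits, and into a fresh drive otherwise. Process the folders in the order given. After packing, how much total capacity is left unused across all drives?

66

d1 (22 GB) → drive 1 (remaining 42 GB)
d2 (21 GB) → drive 1 (remaining 21 GB)
d3 (48 GB) → drive 2 (remaining 16 GB)
d4 (16 GB) → drive 2 (remaining 0 GB)
d5 (56 GB) → drive 3 (remaining 8 GB)
d6 (38 GB) → drive 4 (remaining 26 GB)
d7 (6 GB) → drive 4 (remaining 20 GB)
d8 (47 GB) → drive 5 (remaining 17 GB)
5 drives × 64 GB = 320 GB; used 254 GB; unused 66 GB.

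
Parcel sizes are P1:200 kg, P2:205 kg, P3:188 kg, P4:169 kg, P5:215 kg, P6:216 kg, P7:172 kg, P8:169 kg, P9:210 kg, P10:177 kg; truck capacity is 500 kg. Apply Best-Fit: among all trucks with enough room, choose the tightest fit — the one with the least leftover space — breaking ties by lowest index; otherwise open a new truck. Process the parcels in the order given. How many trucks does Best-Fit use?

truck 1: place P1 (200 kg), 300 kg left
truck 1: place P2 (205 kg), 95 kg left
truck 2: place P3 (188 kg), 312 kg left
truck 2: place P4 (169 kg), 143 kg left
truck 3: place P5 (215 kg), 285 kg left
truck 3: place P6 (216 kg), 69 kg left
truck 4: place P7 (172 kg), 328 kg left
truck 4: place P8 (169 kg), 159 kg left
truck 5: place P9 (210 kg), 290 kg left
truck 5: place P10 (177 kg), 113 kg left
Final trucks: [200,205] [188,169] [215,216] [172,169] [210,177].

5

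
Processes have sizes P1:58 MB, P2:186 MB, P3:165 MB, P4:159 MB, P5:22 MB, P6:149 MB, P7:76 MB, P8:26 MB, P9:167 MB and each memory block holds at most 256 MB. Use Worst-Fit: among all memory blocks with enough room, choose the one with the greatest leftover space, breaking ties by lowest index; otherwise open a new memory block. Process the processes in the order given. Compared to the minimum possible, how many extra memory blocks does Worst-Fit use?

0

Worst-Fit: [58,186] [165,26] [159,22] [149,76] [167] → 5 memory blocks.
5 processes exceed 128 MB (half the capacity), and no two of those can share a memory block, so at least 5 memory blocks are needed.
So 5 is already optimal.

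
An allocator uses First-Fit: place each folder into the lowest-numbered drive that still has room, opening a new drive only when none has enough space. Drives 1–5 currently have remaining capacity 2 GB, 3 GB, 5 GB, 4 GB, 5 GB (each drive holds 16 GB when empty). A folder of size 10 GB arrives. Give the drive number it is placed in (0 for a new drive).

No drive has ≥ 10 GB free, so a new drive is opened.

0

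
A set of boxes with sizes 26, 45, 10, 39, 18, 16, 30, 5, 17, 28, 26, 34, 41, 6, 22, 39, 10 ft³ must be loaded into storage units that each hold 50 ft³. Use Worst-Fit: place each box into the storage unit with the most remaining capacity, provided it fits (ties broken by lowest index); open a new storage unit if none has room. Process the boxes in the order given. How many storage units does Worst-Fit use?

11 storage units

storage unit 1: place 26 ft³, 24 ft³ left
storage unit 2: place 45 ft³, 5 ft³ left
storage unit 1: place 10 ft³, 14 ft³ left
storage unit 3: place 39 ft³, 11 ft³ left
storage unit 4: place 18 ft³, 32 ft³ left
storage unit 4: place 16 ft³, 16 ft³ left
storage unit 5: place 30 ft³, 20 ft³ left
storage unit 5: place 5 ft³, 15 ft³ left
storage unit 6: place 17 ft³, 33 ft³ left
storage unit 6: place 28 ft³, 5 ft³ left
storage unit 7: place 26 ft³, 24 ft³ left
storage unit 8: place 34 ft³, 16 ft³ left
storage unit 9: place 41 ft³, 9 ft³ left
storage unit 7: place 6 ft³, 18 ft³ left
storage unit 10: place 22 ft³, 28 ft³ left
storage unit 11: place 39 ft³, 11 ft³ left
storage unit 10: place 10 ft³, 18 ft³ left
Final storage units: [26,10] [45] [39] [18,16] [30,5] [17,28] [26,6] [34] [41] [22,10] [39].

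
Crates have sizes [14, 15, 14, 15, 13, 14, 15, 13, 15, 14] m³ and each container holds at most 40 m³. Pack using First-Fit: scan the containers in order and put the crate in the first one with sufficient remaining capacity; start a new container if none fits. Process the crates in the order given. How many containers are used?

container 1: place 14 m³, 26 m³ left
container 1: place 15 m³, 11 m³ left
container 2: place 14 m³, 26 m³ left
container 2: place 15 m³, 11 m³ left
container 3: place 13 m³, 27 m³ left
container 3: place 14 m³, 13 m³ left
container 4: place 15 m³, 25 m³ left
container 3: place 13 m³, 0 m³ left
container 4: place 15 m³, 10 m³ left
container 5: place 14 m³, 26 m³ left
Final containers: [14,15] [14,15] [13,14,13] [15,15] [14].

5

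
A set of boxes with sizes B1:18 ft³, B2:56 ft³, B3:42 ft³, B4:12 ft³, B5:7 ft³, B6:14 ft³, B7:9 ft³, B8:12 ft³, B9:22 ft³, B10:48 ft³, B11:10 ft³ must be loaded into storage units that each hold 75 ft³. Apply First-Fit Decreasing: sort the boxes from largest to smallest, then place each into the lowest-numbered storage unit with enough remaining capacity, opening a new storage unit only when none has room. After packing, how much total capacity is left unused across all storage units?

Sorted descending: 56, 48, 42, 22, 18, 14, 12, 12, 10, 9, 7.
storage unit 1: place 56 ft³, 19 ft³ left
storage unit 2: place 48 ft³, 27 ft³ left
storage unit 3: place 42 ft³, 33 ft³ left
storage unit 2: place 22 ft³, 5 ft³ left
storage unit 1: place 18 ft³, 1 ft³ left
storage unit 3: place 14 ft³, 19 ft³ left
storage unit 3: place 12 ft³, 7 ft³ left
storage unit 4: place 12 ft³, 63 ft³ left
storage unit 4: place 10 ft³, 53 ft³ left
storage unit 4: place 9 ft³, 44 ft³ left
storage unit 3: place 7 ft³, 0 ft³ left
4 storage units × 75 ft³ = 300 ft³; used 250 ft³; unused 50 ft³.

50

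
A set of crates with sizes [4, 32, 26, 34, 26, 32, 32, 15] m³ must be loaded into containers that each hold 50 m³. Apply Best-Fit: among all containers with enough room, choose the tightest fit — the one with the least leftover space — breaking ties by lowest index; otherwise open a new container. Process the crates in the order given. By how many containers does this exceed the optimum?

0

Best-Fit: [4,32] [26] [34,15] [26] [32] [32] → 6 containers.
6 crates exceed 25 m³ (half the capacity), and no two of those can share a container, so at least 6 containers are needed.
So 6 is already optimal.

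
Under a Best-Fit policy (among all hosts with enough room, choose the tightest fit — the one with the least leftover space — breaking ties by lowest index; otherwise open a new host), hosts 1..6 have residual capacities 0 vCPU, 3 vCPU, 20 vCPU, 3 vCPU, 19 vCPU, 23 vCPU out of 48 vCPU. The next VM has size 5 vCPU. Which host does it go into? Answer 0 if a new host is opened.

5

Hosts with room: host 3 (20 vCPU), host 5 (19 vCPU), host 6 (23 vCPU).
Tightest fit is host 5 with 19 vCPU free.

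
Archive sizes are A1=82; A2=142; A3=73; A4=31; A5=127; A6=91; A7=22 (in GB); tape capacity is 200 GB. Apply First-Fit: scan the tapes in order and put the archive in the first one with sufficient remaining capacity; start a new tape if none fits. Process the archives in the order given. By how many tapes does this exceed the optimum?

1

First-Fit: [82,73,31] [142,22] [127] [91] → 4 tapes.
Total size 568 GB; any packing needs at least ⌈568/200⌉ = 3 tapes.
An optimal packing achieves that bound: [142,31,22] [127,73] [91,82] → 3 tapes.
Excess: 4 − 3 = 1.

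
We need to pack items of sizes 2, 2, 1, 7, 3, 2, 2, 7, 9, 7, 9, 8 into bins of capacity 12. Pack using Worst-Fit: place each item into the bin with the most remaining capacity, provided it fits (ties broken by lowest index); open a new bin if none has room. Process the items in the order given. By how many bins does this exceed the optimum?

1

Worst-Fit: [2,2,1,7] [3,2,2] [7] [9] [7] [9] [8] → 7 bins.
6 items exceed 6 (half the capacity), and no two of those can share a bin, so at least 6 bins are needed.
An optimal packing achieves that bound: [9,3] [9,2,1] [8,2,2] [7,2] [7] [7] → 6 bins.
Excess: 7 − 6 = 1.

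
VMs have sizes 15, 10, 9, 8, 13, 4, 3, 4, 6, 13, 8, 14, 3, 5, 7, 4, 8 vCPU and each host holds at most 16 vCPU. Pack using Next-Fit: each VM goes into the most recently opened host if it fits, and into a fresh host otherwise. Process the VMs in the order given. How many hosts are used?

host 1: place 15 vCPU, 1 vCPU left
host 2: place 10 vCPU, 6 vCPU left
host 3: place 9 vCPU, 7 vCPU left
host 4: place 8 vCPU, 8 vCPU left
host 5: place 13 vCPU, 3 vCPU left
host 6: place 4 vCPU, 12 vCPU left
host 6: place 3 vCPU, 9 vCPU left
host 6: place 4 vCPU, 5 vCPU left
host 7: place 6 vCPU, 10 vCPU left
host 8: place 13 vCPU, 3 vCPU left
host 9: place 8 vCPU, 8 vCPU left
host 10: place 14 vCPU, 2 vCPU left
host 11: place 3 vCPU, 13 vCPU left
host 11: place 5 vCPU, 8 vCPU left
host 11: place 7 vCPU, 1 vCPU left
host 12: place 4 vCPU, 12 vCPU left
host 12: place 8 vCPU, 4 vCPU left

12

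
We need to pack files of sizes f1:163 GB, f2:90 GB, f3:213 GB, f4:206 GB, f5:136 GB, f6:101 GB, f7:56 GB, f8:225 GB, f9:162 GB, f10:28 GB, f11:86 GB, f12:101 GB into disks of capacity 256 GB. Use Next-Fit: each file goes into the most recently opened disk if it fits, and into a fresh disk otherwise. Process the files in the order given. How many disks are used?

Put f1 (163 GB) in disk 1; 93 GB remain.
Put f2 (90 GB) in disk 1; 3 GB remain.
Put f3 (213 GB) in disk 2; 43 GB remain.
Put f4 (206 GB) in disk 3; 50 GB remain.
Put f5 (136 GB) in disk 4; 120 GB remain.
Put f6 (101 GB) in disk 4; 19 GB remain.
Put f7 (56 GB) in disk 5; 200 GB remain.
Put f8 (225 GB) in disk 6; 31 GB remain.
Put f9 (162 GB) in disk 7; 94 GB remain.
Put f10 (28 GB) in disk 7; 66 GB remain.
Put f11 (86 GB) in disk 8; 170 GB remain.
Put f12 (101 GB) in disk 8; 69 GB remain.
Final disks: [163,90] [213] [206] [136,101] [56] [225] [162,28] [86,101].

8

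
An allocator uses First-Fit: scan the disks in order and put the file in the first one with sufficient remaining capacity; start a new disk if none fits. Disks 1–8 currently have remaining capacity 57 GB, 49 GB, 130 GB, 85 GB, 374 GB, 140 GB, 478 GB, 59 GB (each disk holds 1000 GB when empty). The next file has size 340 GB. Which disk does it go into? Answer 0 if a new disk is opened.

5

Disks with room: disk 5 (374 GB), disk 7 (478 GB).
The first with room is disk 5.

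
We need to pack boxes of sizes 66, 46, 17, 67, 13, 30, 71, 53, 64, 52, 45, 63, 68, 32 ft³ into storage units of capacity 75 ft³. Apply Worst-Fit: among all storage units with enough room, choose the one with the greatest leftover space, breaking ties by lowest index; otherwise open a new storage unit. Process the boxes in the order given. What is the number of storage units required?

66 ft³ → storage unit 1 (remaining 9 ft³)
46 ft³ → storage unit 2 (remaining 29 ft³)
17 ft³ → storage unit 2 (remaining 12 ft³)
67 ft³ → storage unit 3 (remaining 8 ft³)
13 ft³ → storage unit 4 (remaining 62 ft³)
30 ft³ → storage unit 4 (remaining 32 ft³)
71 ft³ → storage unit 5 (remaining 4 ft³)
53 ft³ → storage unit 6 (remaining 22 ft³)
64 ft³ → storage unit 7 (remaining 11 ft³)
52 ft³ → storage unit 8 (remaining 23 ft³)
45 ft³ → storage unit 9 (remaining 30 ft³)
63 ft³ → storage unit 10 (remaining 12 ft³)
68 ft³ → storage unit 11 (remaining 7 ft³)
32 ft³ → storage unit 4 (remaining 0 ft³)

11 storage units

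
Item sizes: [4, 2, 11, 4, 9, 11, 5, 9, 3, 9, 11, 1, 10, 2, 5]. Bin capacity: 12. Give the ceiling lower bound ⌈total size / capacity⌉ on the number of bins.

Total size = 4 + 2 + 11 + 4 + 9 + 11 + 5 + 9 + 3 + 9 + 11 + 1 + 10 + 2 + 5 = 96.
⌈96 / 12⌉ = 8.

8 bins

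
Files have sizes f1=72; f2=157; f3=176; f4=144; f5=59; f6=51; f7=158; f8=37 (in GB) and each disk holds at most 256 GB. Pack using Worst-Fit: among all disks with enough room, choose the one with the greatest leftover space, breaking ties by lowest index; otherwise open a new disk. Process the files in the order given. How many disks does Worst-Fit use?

f1 (72 GB) → disk 1 (remaining 184 GB)
f2 (157 GB) → disk 1 (remaining 27 GB)
f3 (176 GB) → disk 2 (remaining 80 GB)
f4 (144 GB) → disk 3 (remaining 112 GB)
f5 (59 GB) → disk 3 (remaining 53 GB)
f6 (51 GB) → disk 2 (remaining 29 GB)
f7 (158 GB) → disk 4 (remaining 98 GB)
f8 (37 GB) → disk 4 (remaining 61 GB)

4 disks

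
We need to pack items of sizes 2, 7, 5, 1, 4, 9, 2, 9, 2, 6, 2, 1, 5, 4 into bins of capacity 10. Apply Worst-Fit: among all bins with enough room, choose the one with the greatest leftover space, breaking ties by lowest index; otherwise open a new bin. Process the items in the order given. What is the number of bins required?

7 bins

Put 2 in bin 1; 8 remain.
Put 7 in bin 1; 1 remain.
Put 5 in bin 2; 5 remain.
Put 1 in bin 2; 4 remain.
Put 4 in bin 2; 0 remain.
Put 9 in bin 3; 1 remain.
Put 2 in bin 4; 8 remain.
Put 9 in bin 5; 1 remain.
Put 2 in bin 4; 6 remain.
Put 6 in bin 4; 0 remain.
Put 2 in bin 6; 8 remain.
Put 1 in bin 6; 7 remain.
Put 5 in bin 6; 2 remain.
Put 4 in bin 7; 6 remain.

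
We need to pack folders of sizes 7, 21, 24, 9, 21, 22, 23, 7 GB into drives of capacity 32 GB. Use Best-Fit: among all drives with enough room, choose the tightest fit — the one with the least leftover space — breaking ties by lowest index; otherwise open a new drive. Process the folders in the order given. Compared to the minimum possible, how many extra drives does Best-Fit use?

Best-Fit: [7,21] [24,7] [9,21] [22] [23] → 5 drives.
Total size 134 GB; any packing needs at least ⌈134/32⌉ = 5 drives.
So 5 is already optimal.

0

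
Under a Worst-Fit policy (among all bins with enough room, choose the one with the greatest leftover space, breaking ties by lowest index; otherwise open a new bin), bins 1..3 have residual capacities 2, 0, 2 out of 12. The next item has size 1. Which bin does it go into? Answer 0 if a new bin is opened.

1

Bins with room: bin 1 (2), bin 3 (2).
Most room is bin 1 with 2 free.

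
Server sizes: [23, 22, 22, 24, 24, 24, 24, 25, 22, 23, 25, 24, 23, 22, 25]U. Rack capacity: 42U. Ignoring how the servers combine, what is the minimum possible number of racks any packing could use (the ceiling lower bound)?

Total size = 23 + 22 + 22 + 24 + 24 + 24 + 24 + 25 + 22 + 23 + 25 + 24 + 23 + 22 + 25 = 352U.
⌈352 / 42⌉ = 9.

9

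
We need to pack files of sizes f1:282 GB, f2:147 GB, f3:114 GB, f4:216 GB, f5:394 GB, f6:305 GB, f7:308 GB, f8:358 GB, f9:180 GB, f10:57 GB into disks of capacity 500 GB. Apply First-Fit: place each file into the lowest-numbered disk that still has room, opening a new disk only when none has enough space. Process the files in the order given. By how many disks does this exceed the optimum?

1

First-Fit: [282,147,57] [114,216] [394] [305,180] [308] [358] → 6 disks.
Total size 2361 GB; any packing needs at least ⌈2361/500⌉ = 5 disks.
An optimal packing achieves that bound: [394,57] [358,114] [308,180] [305,147] [282,216] → 5 disks.
Excess: 6 − 5 = 1.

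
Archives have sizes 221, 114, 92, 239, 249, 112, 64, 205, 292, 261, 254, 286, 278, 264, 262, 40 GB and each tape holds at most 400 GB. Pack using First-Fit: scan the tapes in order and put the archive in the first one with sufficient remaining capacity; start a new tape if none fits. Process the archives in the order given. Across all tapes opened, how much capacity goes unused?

Put 221 GB in tape 1; 179 GB remain.
Put 114 GB in tape 1; 65 GB remain.
Put 92 GB in tape 2; 308 GB remain.
Put 239 GB in tape 2; 69 GB remain.
Put 249 GB in tape 3; 151 GB remain.
Put 112 GB in tape 3; 39 GB remain.
Put 64 GB in tape 1; 1 GB remain.
Put 205 GB in tape 4; 195 GB remain.
Put 292 GB in tape 5; 108 GB remain.
Put 261 GB in tape 6; 139 GB remain.
Put 254 GB in tape 7; 146 GB remain.
Put 286 GB in tape 8; 114 GB remain.
Put 278 GB in tape 9; 122 GB remain.
Put 264 GB in tape 10; 136 GB remain.
Put 262 GB in tape 11; 138 GB remain.
Put 40 GB in tape 2; 29 GB remain.
11 tapes × 400 GB = 4400 GB; used 3233 GB; unused 1167 GB.

1167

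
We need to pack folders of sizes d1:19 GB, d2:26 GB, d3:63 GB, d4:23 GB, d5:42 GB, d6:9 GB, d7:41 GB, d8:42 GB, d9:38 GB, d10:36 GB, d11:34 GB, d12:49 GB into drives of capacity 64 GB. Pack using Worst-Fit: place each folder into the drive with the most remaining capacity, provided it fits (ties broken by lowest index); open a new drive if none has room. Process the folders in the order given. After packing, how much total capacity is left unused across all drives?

218

drive 1: place d1 (19 GB), 45 GB left
drive 1: place d2 (26 GB), 19 GB left
drive 2: place d3 (63 GB), 1 GB left
drive 3: place d4 (23 GB), 41 GB left
drive 4: place d5 (42 GB), 22 GB left
drive 3: place d6 (9 GB), 32 GB left
drive 5: place d7 (41 GB), 23 GB left
drive 6: place d8 (42 GB), 22 GB left
drive 7: place d9 (38 GB), 26 GB left
drive 8: place d10 (36 GB), 28 GB left
drive 9: place d11 (34 GB), 30 GB left
drive 10: place d12 (49 GB), 15 GB left
10 drives × 64 GB = 640 GB; used 422 GB; unused 218 GB.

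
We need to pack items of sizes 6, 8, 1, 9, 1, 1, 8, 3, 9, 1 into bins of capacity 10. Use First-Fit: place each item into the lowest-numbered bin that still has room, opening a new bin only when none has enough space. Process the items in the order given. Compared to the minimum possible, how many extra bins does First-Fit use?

1

First-Fit: [6,1,1,1,1] [8] [9] [8] [3] [9] → 6 bins.
Total size 47; any packing needs at least ⌈47/10⌉ = 5 bins.
An optimal packing achieves that bound: [9,1] [9,1] [8,1,1] [8] [6,3] → 5 bins.
Excess: 6 − 5 = 1.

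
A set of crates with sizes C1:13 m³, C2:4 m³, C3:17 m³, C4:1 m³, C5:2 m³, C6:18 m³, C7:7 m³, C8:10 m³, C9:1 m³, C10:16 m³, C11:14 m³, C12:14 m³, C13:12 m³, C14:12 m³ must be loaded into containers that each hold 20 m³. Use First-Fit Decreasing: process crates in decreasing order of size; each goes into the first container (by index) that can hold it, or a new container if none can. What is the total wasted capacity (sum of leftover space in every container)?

39

Sorted descending: 18, 17, 16, 14, 14, 13, 12, 12, 10, 7, 4, 2, 1, 1.
Put 18 m³ in container 1; 2 m³ remain.
Put 17 m³ in container 2; 3 m³ remain.
Put 16 m³ in container 3; 4 m³ remain.
Put 14 m³ in container 4; 6 m³ remain.
Put 14 m³ in container 5; 6 m³ remain.
Put 13 m³ in container 6; 7 m³ remain.
Put 12 m³ in container 7; 8 m³ remain.
Put 12 m³ in container 8; 8 m³ remain.
Put 10 m³ in container 9; 10 m³ remain.
Put 7 m³ in container 6; 0 m³ remain.
Put 4 m³ in container 3; 0 m³ remain.
Put 2 m³ in container 1; 0 m³ remain.
Put 1 m³ in container 2; 2 m³ remain.
Put 1 m³ in container 2; 1 m³ remain.
9 containers × 20 m³ = 180 m³; used 141 m³; unused 39 m³.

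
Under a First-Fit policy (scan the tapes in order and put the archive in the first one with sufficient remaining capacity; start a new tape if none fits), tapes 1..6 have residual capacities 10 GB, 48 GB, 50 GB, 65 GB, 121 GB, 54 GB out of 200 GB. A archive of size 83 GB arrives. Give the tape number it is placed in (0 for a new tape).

Tapes with room: tape 5 (121 GB).
The first with room is tape 5.

5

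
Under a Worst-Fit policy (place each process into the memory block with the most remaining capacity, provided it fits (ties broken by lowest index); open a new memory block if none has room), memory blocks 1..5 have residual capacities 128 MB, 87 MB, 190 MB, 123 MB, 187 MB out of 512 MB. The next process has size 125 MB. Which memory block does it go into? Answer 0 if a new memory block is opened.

3

Memory blocks with room: memory block 1 (128 MB), memory block 3 (190 MB), memory block 5 (187 MB).
Most room is memory block 3 with 190 MB free.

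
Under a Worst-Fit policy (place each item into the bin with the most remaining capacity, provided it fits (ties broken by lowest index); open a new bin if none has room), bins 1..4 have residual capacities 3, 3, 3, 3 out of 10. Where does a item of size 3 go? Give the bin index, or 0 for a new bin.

1

Bins with room: bin 1 (3), bin 2 (3), bin 3 (3), bin 4 (3).
Most room is bin 1 with 3 free.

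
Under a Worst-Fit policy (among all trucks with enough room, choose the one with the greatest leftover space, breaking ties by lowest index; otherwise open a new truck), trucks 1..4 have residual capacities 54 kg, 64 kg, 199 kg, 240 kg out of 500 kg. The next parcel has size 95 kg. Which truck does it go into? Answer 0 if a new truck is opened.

Trucks with room: truck 3 (199 kg), truck 4 (240 kg).
Most room is truck 4 with 240 kg free.

4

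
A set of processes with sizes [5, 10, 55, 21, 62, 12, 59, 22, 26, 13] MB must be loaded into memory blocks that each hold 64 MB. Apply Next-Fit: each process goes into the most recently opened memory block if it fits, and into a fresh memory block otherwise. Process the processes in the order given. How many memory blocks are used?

Put 5 MB in memory block 1; 59 MB remain.
Put 10 MB in memory block 1; 49 MB remain.
Put 55 MB in memory block 2; 9 MB remain.
Put 21 MB in memory block 3; 43 MB remain.
Put 62 MB in memory block 4; 2 MB remain.
Put 12 MB in memory block 5; 52 MB remain.
Put 59 MB in memory block 6; 5 MB remain.
Put 22 MB in memory block 7; 42 MB remain.
Put 26 MB in memory block 7; 16 MB remain.
Put 13 MB in memory block 7; 3 MB remain.

7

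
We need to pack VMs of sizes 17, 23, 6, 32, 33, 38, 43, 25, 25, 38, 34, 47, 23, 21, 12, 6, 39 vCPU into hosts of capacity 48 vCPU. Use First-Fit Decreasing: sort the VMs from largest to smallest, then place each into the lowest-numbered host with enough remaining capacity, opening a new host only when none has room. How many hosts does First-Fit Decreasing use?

Sorted descending: 47, 43, 39, 38, 38, 34, 33, 32, 25, 25, 23, 23, 21, 17, 12, 6, 6.
Put 47 vCPU in host 1; 1 vCPU remain.
Put 43 vCPU in host 2; 5 vCPU remain.
Put 39 vCPU in host 3; 9 vCPU remain.
Put 38 vCPU in host 4; 10 vCPU remain.
Put 38 vCPU in host 5; 10 vCPU remain.
Put 34 vCPU in host 6; 14 vCPU remain.
Put 33 vCPU in host 7; 15 vCPU remain.
Put 32 vCPU in host 8; 16 vCPU remain.
Put 25 vCPU in host 9; 23 vCPU remain.
Put 25 vCPU in host 10; 23 vCPU remain.
Put 23 vCPU in host 9; 0 vCPU remain.
Put 23 vCPU in host 10; 0 vCPU remain.
Put 21 vCPU in host 11; 27 vCPU remain.
Put 17 vCPU in host 11; 10 vCPU remain.
Put 12 vCPU in host 6; 2 vCPU remain.
Put 6 vCPU in host 3; 3 vCPU remain.
Put 6 vCPU in host 4; 4 vCPU remain.
Final hosts: [47] [43] [39,6] [38,6] [38] [34,12] [33] [32] [25,23] [25,23] [21,17].

11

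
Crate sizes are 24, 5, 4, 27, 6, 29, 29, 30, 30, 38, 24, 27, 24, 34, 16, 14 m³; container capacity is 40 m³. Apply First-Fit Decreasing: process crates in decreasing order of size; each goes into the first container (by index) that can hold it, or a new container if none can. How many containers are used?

11 containers

Sorted descending: 38, 34, 30, 30, 29, 29, 27, 27, 24, 24, 24, 16, 14, 6, 5, 4.
Put 38 m³ in container 1; 2 m³ remain.
Put 34 m³ in container 2; 6 m³ remain.
Put 30 m³ in container 3; 10 m³ remain.
Put 30 m³ in container 4; 10 m³ remain.
Put 29 m³ in container 5; 11 m³ remain.
Put 29 m³ in container 6; 11 m³ remain.
Put 27 m³ in container 7; 13 m³ remain.
Put 27 m³ in container 8; 13 m³ remain.
Put 24 m³ in container 9; 16 m³ remain.
Put 24 m³ in container 10; 16 m³ remain.
Put 24 m³ in container 11; 16 m³ remain.
Put 16 m³ in container 9; 0 m³ remain.
Put 14 m³ in container 10; 2 m³ remain.
Put 6 m³ in container 2; 0 m³ remain.
Put 5 m³ in container 3; 5 m³ remain.
Put 4 m³ in container 3; 1 m³ remain.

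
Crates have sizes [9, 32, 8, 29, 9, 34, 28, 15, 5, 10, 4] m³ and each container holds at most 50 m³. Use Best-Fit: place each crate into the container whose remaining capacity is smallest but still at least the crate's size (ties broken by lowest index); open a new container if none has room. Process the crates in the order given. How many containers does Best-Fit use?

container 1: place 9 m³, 41 m³ left
container 1: place 32 m³, 9 m³ left
container 1: place 8 m³, 1 m³ left
container 2: place 29 m³, 21 m³ left
container 2: place 9 m³, 12 m³ left
container 3: place 34 m³, 16 m³ left
container 4: place 28 m³, 22 m³ left
container 3: place 15 m³, 1 m³ left
container 2: place 5 m³, 7 m³ left
container 4: place 10 m³, 12 m³ left
container 2: place 4 m³, 3 m³ left

4 containers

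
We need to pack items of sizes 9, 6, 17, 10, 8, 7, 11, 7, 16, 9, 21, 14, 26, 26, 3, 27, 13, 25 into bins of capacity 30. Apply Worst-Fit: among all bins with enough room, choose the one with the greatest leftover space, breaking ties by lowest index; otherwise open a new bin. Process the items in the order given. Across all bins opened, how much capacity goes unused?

45

Put 9 in bin 1; 21 remain.
Put 6 in bin 1; 15 remain.
Put 17 in bin 2; 13 remain.
Put 10 in bin 1; 5 remain.
Put 8 in bin 2; 5 remain.
Put 7 in bin 3; 23 remain.
Put 11 in bin 3; 12 remain.
Put 7 in bin 3; 5 remain.
Put 16 in bin 4; 14 remain.
Put 9 in bin 4; 5 remain.
Put 21 in bin 5; 9 remain.
Put 14 in bin 6; 16 remain.
Put 26 in bin 7; 4 remain.
Put 26 in bin 8; 4 remain.
Put 3 in bin 6; 13 remain.
Put 27 in bin 9; 3 remain.
Put 13 in bin 6; 0 remain.
Put 25 in bin 10; 5 remain.
10 bins × 30 = 300; used 255; unused 45.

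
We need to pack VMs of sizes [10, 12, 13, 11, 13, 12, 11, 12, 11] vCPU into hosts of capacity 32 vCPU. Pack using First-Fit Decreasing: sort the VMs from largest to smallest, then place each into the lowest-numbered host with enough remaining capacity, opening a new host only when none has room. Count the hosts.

4 hosts

Sorted descending: 13, 13, 12, 12, 12, 11, 11, 11, 10.
13 vCPU → host 1 (remaining 19 vCPU)
13 vCPU → host 1 (remaining 6 vCPU)
12 vCPU → host 2 (remaining 20 vCPU)
12 vCPU → host 2 (remaining 8 vCPU)
12 vCPU → host 3 (remaining 20 vCPU)
11 vCPU → host 3 (remaining 9 vCPU)
11 vCPU → host 4 (remaining 21 vCPU)
11 vCPU → host 4 (remaining 10 vCPU)
10 vCPU → host 4 (remaining 0 vCPU)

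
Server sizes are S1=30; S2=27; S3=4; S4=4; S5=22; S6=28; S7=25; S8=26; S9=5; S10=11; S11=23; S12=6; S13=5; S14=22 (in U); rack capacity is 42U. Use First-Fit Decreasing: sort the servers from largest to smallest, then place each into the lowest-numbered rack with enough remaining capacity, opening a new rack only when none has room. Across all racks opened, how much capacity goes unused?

Sorted descending: 30, 28, 27, 26, 25, 23, 22, 22, 11, 6, 5, 5, 4, 4.
Put 30U in rack 1; 12U remain.
Put 28U in rack 2; 14U remain.
Put 27U in rack 3; 15U remain.
Put 26U in rack 4; 16U remain.
Put 25U in rack 5; 17U remain.
Put 23U in rack 6; 19U remain.
Put 22U in rack 7; 20U remain.
Put 22U in rack 8; 20U remain.
Put 11U in rack 1; 1U remain.
Put 6U in rack 2; 8U remain.
Put 5U in rack 2; 3U remain.
Put 5U in rack 3; 10U remain.
Put 4U in rack 3; 6U remain.
Put 4U in rack 3; 2U remain.
8 racks × 42U = 336U; used 238U; unused 98U.

98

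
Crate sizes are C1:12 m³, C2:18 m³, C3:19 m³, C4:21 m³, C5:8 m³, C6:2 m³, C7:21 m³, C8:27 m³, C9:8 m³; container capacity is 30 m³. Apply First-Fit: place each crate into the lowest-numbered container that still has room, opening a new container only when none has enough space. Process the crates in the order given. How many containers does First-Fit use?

C1 (12 m³) → container 1 (remaining 18 m³)
C2 (18 m³) → container 1 (remaining 0 m³)
C3 (19 m³) → container 2 (remaining 11 m³)
C4 (21 m³) → container 3 (remaining 9 m³)
C5 (8 m³) → container 2 (remaining 3 m³)
C6 (2 m³) → container 2 (remaining 1 m³)
C7 (21 m³) → container 4 (remaining 9 m³)
C8 (27 m³) → container 5 (remaining 3 m³)
C9 (8 m³) → container 3 (remaining 1 m³)

5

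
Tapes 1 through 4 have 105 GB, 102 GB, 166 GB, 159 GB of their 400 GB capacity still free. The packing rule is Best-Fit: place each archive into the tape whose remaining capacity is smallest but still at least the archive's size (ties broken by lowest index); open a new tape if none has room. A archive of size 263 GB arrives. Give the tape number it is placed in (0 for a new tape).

0

No tape has ≥ 263 GB free, so a new tape is opened.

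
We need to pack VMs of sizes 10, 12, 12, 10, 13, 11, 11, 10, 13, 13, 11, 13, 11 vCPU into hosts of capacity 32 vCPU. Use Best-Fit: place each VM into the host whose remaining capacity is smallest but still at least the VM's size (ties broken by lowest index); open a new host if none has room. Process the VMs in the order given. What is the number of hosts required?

10 vCPU → host 1 (remaining 22 vCPU)
12 vCPU → host 1 (remaining 10 vCPU)
12 vCPU → host 2 (remaining 20 vCPU)
10 vCPU → host 1 (remaining 0 vCPU)
13 vCPU → host 2 (remaining 7 vCPU)
11 vCPU → host 3 (remaining 21 vCPU)
11 vCPU → host 3 (remaining 10 vCPU)
10 vCPU → host 3 (remaining 0 vCPU)
13 vCPU → host 4 (remaining 19 vCPU)
13 vCPU → host 4 (remaining 6 vCPU)
11 vCPU → host 5 (remaining 21 vCPU)
13 vCPU → host 5 (remaining 8 vCPU)
11 vCPU → host 6 (remaining 21 vCPU)

6 hosts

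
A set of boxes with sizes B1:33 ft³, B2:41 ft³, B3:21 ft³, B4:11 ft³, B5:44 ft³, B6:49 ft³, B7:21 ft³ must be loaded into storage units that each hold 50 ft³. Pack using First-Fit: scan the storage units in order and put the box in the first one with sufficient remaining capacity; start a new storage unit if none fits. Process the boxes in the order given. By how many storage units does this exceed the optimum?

First-Fit: [33,11] [41] [21,21] [44] [49] → 5 storage units.
Total size 220 ft³; any packing needs at least ⌈220/50⌉ = 5 storage units.
So 5 is already optimal.

0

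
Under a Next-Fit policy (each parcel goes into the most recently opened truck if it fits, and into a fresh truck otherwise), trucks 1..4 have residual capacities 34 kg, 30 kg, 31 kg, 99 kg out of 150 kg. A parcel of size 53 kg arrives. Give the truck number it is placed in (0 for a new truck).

Next-Fit only looks at truck 4, which has 99 kg free.
53 kg fits there.

4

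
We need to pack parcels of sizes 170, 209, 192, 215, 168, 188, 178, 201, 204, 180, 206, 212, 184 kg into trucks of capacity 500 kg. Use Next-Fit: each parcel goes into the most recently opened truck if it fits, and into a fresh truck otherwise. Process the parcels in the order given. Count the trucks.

truck 1: place 170 kg, 330 kg left
truck 1: place 209 kg, 121 kg left
truck 2: place 192 kg, 308 kg left
truck 2: place 215 kg, 93 kg left
truck 3: place 168 kg, 332 kg left
truck 3: place 188 kg, 144 kg left
truck 4: place 178 kg, 322 kg left
truck 4: place 201 kg, 121 kg left
truck 5: place 204 kg, 296 kg left
truck 5: place 180 kg, 116 kg left
truck 6: place 206 kg, 294 kg left
truck 6: place 212 kg, 82 kg left
truck 7: place 184 kg, 316 kg left

7 trucks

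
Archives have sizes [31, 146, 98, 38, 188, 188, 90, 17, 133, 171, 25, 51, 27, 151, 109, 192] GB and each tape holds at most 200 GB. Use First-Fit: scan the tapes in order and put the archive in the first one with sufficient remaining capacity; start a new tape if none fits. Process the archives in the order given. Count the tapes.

31 GB → tape 1 (remaining 169 GB)
146 GB → tape 1 (remaining 23 GB)
98 GB → tape 2 (remaining 102 GB)
38 GB → tape 2 (remaining 64 GB)
188 GB → tape 3 (remaining 12 GB)
188 GB → tape 4 (remaining 12 GB)
90 GB → tape 5 (remaining 110 GB)
17 GB → tape 1 (remaining 6 GB)
133 GB → tape 6 (remaining 67 GB)
171 GB → tape 7 (remaining 29 GB)
25 GB → tape 2 (remaining 39 GB)
51 GB → tape 5 (remaining 59 GB)
27 GB → tape 2 (remaining 12 GB)
151 GB → tape 8 (remaining 49 GB)
109 GB → tape 9 (remaining 91 GB)
192 GB → tape 10 (remaining 8 GB)
Final tapes: [31,146,17] [98,38,25,27] [188] [188] [90,51] [133] [171] [151] [109] [192].

10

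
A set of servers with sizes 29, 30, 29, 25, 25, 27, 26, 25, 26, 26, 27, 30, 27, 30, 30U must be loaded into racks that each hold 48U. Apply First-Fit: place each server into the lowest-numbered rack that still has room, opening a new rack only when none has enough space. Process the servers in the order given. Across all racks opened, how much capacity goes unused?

308

29U → rack 1 (remaining 19U)
30U → rack 2 (remaining 18U)
29U → rack 3 (remaining 19U)
25U → rack 4 (remaining 23U)
25U → rack 5 (remaining 23U)
27U → rack 6 (remaining 21U)
26U → rack 7 (remaining 22U)
25U → rack 8 (remaining 23U)
26U → rack 9 (remaining 22U)
26U → rack 10 (remaining 22U)
27U → rack 11 (remaining 21U)
30U → rack 12 (remaining 18U)
27U → rack 13 (remaining 21U)
30U → rack 14 (remaining 18U)
30U → rack 15 (remaining 18U)
15 racks × 48U = 720U; used 412U; unused 308U.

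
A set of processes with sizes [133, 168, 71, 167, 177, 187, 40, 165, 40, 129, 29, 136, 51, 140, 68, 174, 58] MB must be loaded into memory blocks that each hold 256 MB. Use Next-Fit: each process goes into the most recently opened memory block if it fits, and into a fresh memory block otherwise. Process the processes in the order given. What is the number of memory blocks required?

10 memory blocks

memory block 1: place 133 MB, 123 MB left
memory block 2: place 168 MB, 88 MB left
memory block 2: place 71 MB, 17 MB left
memory block 3: place 167 MB, 89 MB left
memory block 4: place 177 MB, 79 MB left
memory block 5: place 187 MB, 69 MB left
memory block 5: place 40 MB, 29 MB left
memory block 6: place 165 MB, 91 MB left
memory block 6: place 40 MB, 51 MB left
memory block 7: place 129 MB, 127 MB left
memory block 7: place 29 MB, 98 MB left
memory block 8: place 136 MB, 120 MB left
memory block 8: place 51 MB, 69 MB left
memory block 9: place 140 MB, 116 MB left
memory block 9: place 68 MB, 48 MB left
memory block 10: place 174 MB, 82 MB left
memory block 10: place 58 MB, 24 MB left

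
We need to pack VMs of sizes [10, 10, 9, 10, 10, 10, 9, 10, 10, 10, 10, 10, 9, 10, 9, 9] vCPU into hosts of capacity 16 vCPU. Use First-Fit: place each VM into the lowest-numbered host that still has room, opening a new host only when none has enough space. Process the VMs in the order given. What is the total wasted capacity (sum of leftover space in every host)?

101

10 vCPU → host 1 (remaining 6 vCPU)
10 vCPU → host 2 (remaining 6 vCPU)
9 vCPU → host 3 (remaining 7 vCPU)
10 vCPU → host 4 (remaining 6 vCPU)
10 vCPU → host 5 (remaining 6 vCPU)
10 vCPU → host 6 (remaining 6 vCPU)
9 vCPU → host 7 (remaining 7 vCPU)
10 vCPU → host 8 (remaining 6 vCPU)
10 vCPU → host 9 (remaining 6 vCPU)
10 vCPU → host 10 (remaining 6 vCPU)
10 vCPU → host 11 (remaining 6 vCPU)
10 vCPU → host 12 (remaining 6 vCPU)
9 vCPU → host 13 (remaining 7 vCPU)
10 vCPU → host 14 (remaining 6 vCPU)
9 vCPU → host 15 (remaining 7 vCPU)
9 vCPU → host 16 (remaining 7 vCPU)
16 hosts × 16 vCPU = 256 vCPU; used 155 vCPU; unused 101 vCPU.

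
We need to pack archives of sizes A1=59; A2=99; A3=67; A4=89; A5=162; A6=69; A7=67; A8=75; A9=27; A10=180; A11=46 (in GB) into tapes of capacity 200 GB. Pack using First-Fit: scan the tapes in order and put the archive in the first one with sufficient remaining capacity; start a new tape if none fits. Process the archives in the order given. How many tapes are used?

tape 1: place A1 (59 GB), 141 GB left
tape 1: place A2 (99 GB), 42 GB left
tape 2: place A3 (67 GB), 133 GB left
tape 2: place A4 (89 GB), 44 GB left
tape 3: place A5 (162 GB), 38 GB left
tape 4: place A6 (69 GB), 131 GB left
tape 4: place A7 (67 GB), 64 GB left
tape 5: place A8 (75 GB), 125 GB left
tape 1: place A9 (27 GB), 15 GB left
tape 6: place A10 (180 GB), 20 GB left
tape 4: place A11 (46 GB), 18 GB left
Final tapes: [59,99,27] [67,89] [162] [69,67,46] [75] [180].

6 tapes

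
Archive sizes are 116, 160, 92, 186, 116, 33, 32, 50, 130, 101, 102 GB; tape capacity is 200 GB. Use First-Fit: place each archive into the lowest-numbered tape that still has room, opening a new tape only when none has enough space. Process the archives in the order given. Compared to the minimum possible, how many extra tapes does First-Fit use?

First-Fit: [116,33,32] [160] [92,50] [186] [116] [130] [101] [102] → 8 tapes.
7 archives exceed 100 GB (half the capacity), and no two of those can share a tape, so at least 7 tapes are needed.
An optimal packing achieves that bound: [186] [160,33] [130,50] [116,32] [116] [102,92] [101] → 7 tapes.
Excess: 8 − 7 = 1.

1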